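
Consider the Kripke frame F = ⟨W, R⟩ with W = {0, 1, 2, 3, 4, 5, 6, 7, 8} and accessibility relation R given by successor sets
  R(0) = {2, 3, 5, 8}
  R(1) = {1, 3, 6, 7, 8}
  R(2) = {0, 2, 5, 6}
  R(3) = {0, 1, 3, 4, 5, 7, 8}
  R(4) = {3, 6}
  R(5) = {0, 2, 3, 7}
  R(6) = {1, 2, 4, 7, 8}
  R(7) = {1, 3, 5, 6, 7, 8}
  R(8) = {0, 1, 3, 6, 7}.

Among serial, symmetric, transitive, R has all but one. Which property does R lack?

Serial: yes — every world has a successor (e.g. 0 R 2).
Symmetric: yes — every pair in R has its reverse in R.
Transitive: no — 0 R 2 and 2 R 6, but not 0 R 6.
Only transitive fails.

transitive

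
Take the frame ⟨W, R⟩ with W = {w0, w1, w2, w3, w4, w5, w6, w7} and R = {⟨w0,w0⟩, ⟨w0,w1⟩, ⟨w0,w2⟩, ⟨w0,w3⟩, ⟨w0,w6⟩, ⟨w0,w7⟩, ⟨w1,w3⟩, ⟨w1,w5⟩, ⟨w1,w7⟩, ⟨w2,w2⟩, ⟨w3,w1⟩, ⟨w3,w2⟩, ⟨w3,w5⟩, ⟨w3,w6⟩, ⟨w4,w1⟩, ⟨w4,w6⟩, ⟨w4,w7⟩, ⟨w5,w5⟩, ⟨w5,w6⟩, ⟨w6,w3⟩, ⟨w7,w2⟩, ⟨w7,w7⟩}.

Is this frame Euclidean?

No

Euclidean: no — w0 R w1 and w0 R w2, but not w1 R w2.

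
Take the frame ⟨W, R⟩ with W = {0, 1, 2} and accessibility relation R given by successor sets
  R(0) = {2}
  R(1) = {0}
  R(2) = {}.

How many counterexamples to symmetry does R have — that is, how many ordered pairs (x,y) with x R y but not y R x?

2

Enumerating: (0,2), (1,0).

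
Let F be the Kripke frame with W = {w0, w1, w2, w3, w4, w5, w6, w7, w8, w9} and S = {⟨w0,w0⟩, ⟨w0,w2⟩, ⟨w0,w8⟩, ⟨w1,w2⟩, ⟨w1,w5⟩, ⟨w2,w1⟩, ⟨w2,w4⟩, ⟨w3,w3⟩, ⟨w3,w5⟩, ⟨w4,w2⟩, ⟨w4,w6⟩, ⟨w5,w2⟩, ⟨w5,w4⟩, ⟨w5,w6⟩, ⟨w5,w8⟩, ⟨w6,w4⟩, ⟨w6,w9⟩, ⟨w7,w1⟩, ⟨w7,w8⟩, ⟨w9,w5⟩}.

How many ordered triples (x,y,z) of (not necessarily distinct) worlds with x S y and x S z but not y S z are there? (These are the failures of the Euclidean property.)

Enumerating: (w0,w2,w0), (w0,w2,w2), (w0,w2,w8), (w0,w8,w0), (w0,w8,w2), (w0,w8,w8), (w1,w2,w2), (w1,w2,w5), (w1,w5,w5), (w2,w1,w1), (w2,w1,w4), (w2,w4,w1), … and 28 more.
Total: 40.

40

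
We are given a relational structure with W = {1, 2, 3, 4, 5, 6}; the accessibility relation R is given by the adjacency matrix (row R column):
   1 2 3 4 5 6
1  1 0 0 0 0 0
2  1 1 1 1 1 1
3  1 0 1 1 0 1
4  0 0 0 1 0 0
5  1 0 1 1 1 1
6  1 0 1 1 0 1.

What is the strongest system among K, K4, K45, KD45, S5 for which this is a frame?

Transitive (axiom 4): yes — every two-step R-path is closed by a direct edge.
Euclidean (axiom 5): no — 2 R 1 and 2 R 3, but not 1 R 3.
Serial (axiom D): yes — every world has a successor (e.g. 1 R 1).
Reflexive (axiom T): yes — every world is R-related to itself.
So F validates K, K4; K45 would additionally require R to be Euclidean. The strongest is K4.

K4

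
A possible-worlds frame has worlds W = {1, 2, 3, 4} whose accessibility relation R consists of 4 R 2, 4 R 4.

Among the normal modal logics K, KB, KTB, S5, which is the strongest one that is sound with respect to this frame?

K

Symmetric (axiom B): no — 4 R 2 but not 2 R 4.
Reflexive (axiom T): no — 1 is not related to itself.
Euclidean (axiom 5): no — 4 R 2 and 4 R 2, but not 2 R 2.
So F validates K; KB would additionally require R to be symmetric. The strongest is K.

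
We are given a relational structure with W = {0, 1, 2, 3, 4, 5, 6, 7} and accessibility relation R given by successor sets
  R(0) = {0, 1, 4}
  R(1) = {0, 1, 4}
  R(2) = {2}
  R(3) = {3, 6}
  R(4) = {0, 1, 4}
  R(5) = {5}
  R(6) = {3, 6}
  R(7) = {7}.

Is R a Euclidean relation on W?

Euclidean: yes — any two successors of a common world are R-related.

Yes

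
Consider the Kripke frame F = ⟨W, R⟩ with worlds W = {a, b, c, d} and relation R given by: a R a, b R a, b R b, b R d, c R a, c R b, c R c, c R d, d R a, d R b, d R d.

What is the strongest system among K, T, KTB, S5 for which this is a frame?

Reflexive (axiom T): yes — every world is R-related to itself.
Symmetric (axiom B): no — b R a but not a R b.
Euclidean (axiom 5): no — b R a and b R d, but not a R d.
So F validates K, T; KTB would additionally require R to be symmetric. The strongest is T.

T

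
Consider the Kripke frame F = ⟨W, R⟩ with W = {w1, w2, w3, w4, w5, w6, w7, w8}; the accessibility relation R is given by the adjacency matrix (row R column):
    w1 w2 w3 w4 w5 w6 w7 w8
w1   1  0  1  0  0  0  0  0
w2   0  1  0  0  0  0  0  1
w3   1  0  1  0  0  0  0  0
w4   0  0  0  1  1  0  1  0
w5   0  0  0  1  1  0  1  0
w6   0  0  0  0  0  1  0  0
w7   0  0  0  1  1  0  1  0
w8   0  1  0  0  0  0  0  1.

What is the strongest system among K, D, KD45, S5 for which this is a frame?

Serial (axiom D): yes — every world has a successor (e.g. w1 R w1).
Euclidean (axiom 5): yes — any two successors of a common world are R-related.
Transitive (axiom 4): yes — every two-step R-path is closed by a direct edge.
Reflexive (axiom T): yes — every world is R-related to itself.
So F validates K, D, KD45, S5. The strongest is S5.

S5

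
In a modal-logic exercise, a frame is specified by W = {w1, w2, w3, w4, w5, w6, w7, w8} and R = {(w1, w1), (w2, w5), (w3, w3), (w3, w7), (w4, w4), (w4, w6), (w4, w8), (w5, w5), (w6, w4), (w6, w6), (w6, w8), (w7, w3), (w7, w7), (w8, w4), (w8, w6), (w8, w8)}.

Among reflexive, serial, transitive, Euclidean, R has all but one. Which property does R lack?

Reflexive: no — w2 is not related to itself.
Serial: yes — every world has a successor (e.g. w1 R w1).
Transitive: yes — every two-step R-path is closed by a direct edge.
Euclidean: yes — any two successors of a common world are R-related.
Only reflexive fails.

reflexive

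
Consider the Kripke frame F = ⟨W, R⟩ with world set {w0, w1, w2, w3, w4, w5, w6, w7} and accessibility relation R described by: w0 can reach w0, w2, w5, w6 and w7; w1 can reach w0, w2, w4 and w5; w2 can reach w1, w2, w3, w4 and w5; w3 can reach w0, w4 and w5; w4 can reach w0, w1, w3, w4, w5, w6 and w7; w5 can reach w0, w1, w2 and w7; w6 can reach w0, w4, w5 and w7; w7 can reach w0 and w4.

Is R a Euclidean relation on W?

Euclidean: no — w0 R w2 and w0 R w6, but not w2 R w6.

No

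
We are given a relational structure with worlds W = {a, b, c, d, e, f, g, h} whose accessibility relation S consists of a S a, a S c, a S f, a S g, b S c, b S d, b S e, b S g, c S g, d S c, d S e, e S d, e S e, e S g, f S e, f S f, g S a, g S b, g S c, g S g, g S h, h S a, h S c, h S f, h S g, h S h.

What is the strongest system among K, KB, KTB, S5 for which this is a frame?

Symmetric (axiom B): no — a S c but not c S a.
Reflexive (axiom T): no — b is not related to itself.
Euclidean (axiom 5): no — a S c and a S f, but not c S f.
So F validates K; KB would additionally require S to be symmetric. The strongest is K.

K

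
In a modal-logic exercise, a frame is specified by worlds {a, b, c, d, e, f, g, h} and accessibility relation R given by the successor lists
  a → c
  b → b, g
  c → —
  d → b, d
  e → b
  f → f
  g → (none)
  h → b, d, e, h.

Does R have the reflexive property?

No

Reflexive: no — a is not related to itself.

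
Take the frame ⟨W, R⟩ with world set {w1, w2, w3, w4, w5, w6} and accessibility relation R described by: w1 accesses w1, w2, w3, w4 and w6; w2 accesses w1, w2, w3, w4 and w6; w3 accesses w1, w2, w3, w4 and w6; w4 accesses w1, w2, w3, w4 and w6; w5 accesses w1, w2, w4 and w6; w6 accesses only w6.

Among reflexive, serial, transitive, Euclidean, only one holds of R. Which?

serial

Reflexive: no — w5 is not related to itself.
Serial: yes — every world has a successor (e.g. w1 R w1).
Transitive: no — w5 R w1 and w1 R w3, but not w5 R w3.
Euclidean: no — w1 R w6 and w1 R w2, but not w6 R w2.
Only serial holds.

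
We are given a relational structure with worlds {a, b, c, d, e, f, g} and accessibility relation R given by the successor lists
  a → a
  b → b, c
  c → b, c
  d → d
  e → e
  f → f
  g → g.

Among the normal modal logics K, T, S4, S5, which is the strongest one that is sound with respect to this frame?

Reflexive (axiom T): yes — every world is R-related to itself.
Transitive (axiom 4): yes — every two-step R-path is closed by a direct edge.
Euclidean (axiom 5): yes — any two successors of a common world are R-related.
So F validates K, T, S4, S5. The strongest is S5.

S5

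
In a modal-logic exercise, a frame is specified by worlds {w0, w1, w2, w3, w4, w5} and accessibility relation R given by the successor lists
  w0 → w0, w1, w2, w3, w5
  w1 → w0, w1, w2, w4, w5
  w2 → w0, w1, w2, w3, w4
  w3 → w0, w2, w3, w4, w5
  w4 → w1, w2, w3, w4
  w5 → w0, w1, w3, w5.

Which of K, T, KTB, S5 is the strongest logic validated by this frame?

Reflexive (axiom T): yes — every world is R-related to itself.
Symmetric (axiom B): yes — every pair in R has its reverse in R.
Euclidean (axiom 5): no — w0 R w1 and w0 R w3, but not w1 R w3.
So F validates K, T, KTB; S5 would additionally require R to be Euclidean. The strongest is KTB.

KTB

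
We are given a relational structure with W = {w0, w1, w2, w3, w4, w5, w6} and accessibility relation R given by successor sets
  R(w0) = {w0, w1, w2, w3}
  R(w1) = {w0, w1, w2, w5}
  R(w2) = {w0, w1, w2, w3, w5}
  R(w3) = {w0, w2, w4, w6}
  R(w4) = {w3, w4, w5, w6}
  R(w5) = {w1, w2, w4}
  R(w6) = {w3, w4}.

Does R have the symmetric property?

Symmetric: yes — every pair in R has its reverse in R.

Yes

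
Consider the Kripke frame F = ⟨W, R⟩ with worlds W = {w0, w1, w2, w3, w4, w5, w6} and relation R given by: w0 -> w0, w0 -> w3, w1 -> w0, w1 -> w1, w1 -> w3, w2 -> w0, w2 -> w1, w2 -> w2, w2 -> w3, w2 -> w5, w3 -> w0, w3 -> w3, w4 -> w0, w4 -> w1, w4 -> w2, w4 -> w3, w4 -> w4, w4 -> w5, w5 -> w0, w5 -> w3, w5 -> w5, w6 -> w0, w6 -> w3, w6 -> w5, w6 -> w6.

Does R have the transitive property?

Transitive: yes — every two-step R-path is closed by a direct edge.

Yes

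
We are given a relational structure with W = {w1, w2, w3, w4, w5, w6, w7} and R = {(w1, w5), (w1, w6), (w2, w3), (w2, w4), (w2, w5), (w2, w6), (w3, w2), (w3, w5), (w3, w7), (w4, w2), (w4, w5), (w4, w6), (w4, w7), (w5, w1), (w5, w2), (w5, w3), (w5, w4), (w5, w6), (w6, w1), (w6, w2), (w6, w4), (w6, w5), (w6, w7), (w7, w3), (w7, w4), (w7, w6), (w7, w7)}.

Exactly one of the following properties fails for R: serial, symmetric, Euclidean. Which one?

Serial: yes — every world has a successor (e.g. w1 R w5).
Symmetric: yes — every pair in R has its reverse in R.
Euclidean: no — w2 R w3 and w2 R w4, but not w3 R w4.
Only Euclidean fails.

Euclidean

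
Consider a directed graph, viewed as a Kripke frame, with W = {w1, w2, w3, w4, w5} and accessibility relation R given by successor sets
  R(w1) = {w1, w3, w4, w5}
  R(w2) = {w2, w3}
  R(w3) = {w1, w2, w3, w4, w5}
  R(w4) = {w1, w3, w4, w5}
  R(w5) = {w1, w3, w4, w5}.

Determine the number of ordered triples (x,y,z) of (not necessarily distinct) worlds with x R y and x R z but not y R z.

6

Enumerating: (w3,w1,w2), (w3,w2,w1), (w3,w2,w4), (w3,w2,w5), (w3,w4,w2), (w3,w5,w2).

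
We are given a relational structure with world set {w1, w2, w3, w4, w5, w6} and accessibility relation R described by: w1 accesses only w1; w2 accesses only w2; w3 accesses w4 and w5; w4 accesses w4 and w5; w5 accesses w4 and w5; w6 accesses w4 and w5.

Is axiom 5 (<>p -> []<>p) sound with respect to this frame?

By correspondence theory, 5 is valid on a frame iff R is Euclidean.
Euclidean: yes — any two successors of a common world are R-related.

Yes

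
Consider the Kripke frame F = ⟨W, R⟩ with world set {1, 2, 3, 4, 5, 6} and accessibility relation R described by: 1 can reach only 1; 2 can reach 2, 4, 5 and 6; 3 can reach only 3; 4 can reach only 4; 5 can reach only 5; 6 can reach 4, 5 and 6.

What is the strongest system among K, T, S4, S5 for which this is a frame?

S4

Reflexive (axiom T): yes — every world is R-related to itself.
Transitive (axiom 4): yes — every two-step R-path is closed by a direct edge.
Euclidean (axiom 5): no — 2 R 4 and 2 R 5, but not 4 R 5.
So F validates K, T, S4; S5 would additionally require R to be Euclidean. The strongest is S4.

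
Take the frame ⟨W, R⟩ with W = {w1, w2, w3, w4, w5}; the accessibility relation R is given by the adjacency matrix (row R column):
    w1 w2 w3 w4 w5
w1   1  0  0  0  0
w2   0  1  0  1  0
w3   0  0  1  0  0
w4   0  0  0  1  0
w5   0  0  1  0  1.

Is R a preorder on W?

Yes

Reflexive: yes — every world is R-related to itself.
Transitive: yes — every two-step R-path is closed by a direct edge.
So R is a preorder.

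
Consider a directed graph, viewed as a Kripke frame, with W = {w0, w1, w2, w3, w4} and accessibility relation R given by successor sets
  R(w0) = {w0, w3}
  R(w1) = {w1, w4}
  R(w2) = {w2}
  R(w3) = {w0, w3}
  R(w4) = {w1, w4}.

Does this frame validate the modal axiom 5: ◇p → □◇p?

By correspondence theory, 5 is valid on a frame iff R is Euclidean.
Euclidean: yes — any two successors of a common world are R-related.

Yes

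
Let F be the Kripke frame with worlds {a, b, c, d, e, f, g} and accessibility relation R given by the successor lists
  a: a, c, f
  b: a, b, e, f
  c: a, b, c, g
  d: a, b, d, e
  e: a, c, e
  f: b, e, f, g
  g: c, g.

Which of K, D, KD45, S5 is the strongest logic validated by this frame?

Serial (axiom D): yes — every world has a successor (e.g. a R a).
Euclidean (axiom 5): no — a R c and a R f, but not c R f.
Transitive (axiom 4): no — a R c and c R b, but not a R b.
Reflexive (axiom T): yes — every world is R-related to itself.
So F validates K, D; KD45 would additionally require R to be Euclidean and transitive. The strongest is D.

D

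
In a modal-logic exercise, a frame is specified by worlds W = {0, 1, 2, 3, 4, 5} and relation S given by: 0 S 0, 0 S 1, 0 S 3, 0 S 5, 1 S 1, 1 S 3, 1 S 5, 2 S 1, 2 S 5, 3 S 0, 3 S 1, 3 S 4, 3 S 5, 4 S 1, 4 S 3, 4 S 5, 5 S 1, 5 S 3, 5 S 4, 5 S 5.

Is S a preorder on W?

No

Reflexive: no — 2 is not related to itself.
Transitive: no — 0 S 3 and 3 S 4, but not 0 S 4.
So S is not a preorder.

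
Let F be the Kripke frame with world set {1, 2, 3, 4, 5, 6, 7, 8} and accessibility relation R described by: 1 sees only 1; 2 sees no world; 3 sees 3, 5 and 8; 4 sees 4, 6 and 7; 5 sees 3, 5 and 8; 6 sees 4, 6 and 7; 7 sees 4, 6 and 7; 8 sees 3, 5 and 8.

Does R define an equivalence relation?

No

Reflexive: no — 2 is not related to itself.
Symmetric: yes — every pair in R has its reverse in R.
Transitive: yes — every two-step R-path is closed by a direct edge.
So R is not an equivalence relation.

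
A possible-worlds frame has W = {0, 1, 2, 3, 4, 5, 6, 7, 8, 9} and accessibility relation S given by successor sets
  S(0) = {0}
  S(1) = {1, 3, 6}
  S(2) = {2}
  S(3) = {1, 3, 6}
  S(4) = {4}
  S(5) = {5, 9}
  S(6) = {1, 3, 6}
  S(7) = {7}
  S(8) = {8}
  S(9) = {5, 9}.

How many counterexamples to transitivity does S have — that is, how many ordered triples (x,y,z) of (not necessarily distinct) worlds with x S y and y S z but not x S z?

S is transitive; there are no such tuples.

0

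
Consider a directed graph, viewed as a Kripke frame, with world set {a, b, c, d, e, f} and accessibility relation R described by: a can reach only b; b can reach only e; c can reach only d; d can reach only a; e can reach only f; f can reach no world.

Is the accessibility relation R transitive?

Transitive: no — a R b and b R e, but not a R e.

No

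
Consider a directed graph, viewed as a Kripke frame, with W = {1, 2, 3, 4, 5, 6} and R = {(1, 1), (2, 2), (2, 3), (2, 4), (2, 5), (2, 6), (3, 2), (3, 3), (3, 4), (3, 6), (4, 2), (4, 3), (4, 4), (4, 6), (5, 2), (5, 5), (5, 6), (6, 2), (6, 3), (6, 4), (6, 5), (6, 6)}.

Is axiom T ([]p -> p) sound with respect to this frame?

Yes

Axiom T corresponds to the accessibility relation being reflexive.
Reflexive: yes — every world is R-related to itself.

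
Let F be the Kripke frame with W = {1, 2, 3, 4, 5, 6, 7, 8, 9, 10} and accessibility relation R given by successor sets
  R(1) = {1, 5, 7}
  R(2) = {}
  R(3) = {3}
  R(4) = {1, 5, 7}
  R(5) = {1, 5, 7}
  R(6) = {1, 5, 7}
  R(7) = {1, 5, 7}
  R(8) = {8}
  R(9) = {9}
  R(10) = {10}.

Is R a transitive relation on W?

Transitive: yes — every two-step R-path is closed by a direct edge.

Yes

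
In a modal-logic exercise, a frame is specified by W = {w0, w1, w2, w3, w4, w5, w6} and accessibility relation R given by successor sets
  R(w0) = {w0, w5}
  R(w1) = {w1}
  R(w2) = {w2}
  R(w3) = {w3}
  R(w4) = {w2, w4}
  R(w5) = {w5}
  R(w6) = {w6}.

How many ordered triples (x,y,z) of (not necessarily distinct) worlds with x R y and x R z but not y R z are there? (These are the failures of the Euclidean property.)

2

Enumerating: (w0,w5,w0), (w4,w2,w4).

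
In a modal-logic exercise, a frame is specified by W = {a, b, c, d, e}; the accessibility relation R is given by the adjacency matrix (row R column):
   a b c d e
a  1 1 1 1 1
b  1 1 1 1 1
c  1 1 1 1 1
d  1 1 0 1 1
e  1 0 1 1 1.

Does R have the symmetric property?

Symmetric: no — b R e but not e R b.

No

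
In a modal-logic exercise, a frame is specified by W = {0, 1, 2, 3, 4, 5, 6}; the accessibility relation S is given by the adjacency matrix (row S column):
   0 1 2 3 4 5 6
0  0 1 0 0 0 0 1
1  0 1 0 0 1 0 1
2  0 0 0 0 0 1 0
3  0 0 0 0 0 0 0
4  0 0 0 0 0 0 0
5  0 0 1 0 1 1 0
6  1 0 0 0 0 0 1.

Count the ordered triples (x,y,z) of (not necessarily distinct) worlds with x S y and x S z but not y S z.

Enumerating: (0,6,1), (1,4,1), (1,4,4), (1,4,6), (1,6,1), (1,6,4), (5,2,2), (5,2,4), (5,4,2), (5,4,4), (5,4,5), (6,0,0).

12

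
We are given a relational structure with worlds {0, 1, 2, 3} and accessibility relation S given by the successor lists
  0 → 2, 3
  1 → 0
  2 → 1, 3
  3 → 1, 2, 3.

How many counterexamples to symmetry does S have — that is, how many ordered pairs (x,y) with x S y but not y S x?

Enumerating: (0,2), (0,3), (1,0), (2,1), (3,1).

5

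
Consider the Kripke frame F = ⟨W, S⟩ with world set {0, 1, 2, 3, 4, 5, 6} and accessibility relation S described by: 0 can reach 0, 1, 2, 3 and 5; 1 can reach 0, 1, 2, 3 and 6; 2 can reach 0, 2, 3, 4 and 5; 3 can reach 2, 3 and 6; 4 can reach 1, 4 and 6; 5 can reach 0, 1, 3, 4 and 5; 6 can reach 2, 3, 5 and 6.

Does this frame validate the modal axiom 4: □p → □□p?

No

By correspondence theory, 4 is valid on a frame iff S is transitive.
Transitive: no — 0 S 1 and 1 S 6, but not 0 S 6.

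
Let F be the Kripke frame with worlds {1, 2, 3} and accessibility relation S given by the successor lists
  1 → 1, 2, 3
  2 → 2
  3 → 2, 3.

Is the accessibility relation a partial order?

Yes

Reflexive: yes — every world is S-related to itself.
Transitive: yes — every two-step S-path is closed by a direct edge.
Antisymmetric: yes — no distinct pair is related both ways.
So S is a partial order.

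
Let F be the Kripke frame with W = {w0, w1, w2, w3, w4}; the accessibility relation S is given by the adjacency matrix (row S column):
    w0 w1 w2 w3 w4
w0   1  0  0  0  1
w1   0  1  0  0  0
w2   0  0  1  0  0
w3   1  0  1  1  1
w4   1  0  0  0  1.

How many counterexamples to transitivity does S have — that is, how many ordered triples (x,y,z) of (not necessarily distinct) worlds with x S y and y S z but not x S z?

0

S is transitive; there are no such tuples.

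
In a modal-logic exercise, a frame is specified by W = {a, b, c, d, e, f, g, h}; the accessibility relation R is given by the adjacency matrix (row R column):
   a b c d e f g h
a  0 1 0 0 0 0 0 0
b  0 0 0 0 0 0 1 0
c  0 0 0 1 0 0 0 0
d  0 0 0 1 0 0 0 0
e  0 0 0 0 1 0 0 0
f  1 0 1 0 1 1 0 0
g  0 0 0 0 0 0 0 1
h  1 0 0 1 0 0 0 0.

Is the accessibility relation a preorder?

Reflexive: no — a is not related to itself.
Transitive: no — a R b and b R g, but not a R g.
So R is not a preorder.

No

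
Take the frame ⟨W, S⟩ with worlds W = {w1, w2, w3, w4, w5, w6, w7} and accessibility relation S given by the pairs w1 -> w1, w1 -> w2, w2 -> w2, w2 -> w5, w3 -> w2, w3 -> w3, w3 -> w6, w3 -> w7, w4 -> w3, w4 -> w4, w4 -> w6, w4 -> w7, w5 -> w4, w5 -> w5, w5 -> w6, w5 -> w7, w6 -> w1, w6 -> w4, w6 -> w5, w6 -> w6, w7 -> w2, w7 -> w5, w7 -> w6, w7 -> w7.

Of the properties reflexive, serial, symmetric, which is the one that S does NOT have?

Reflexive: yes — every world is S-related to itself.
Serial: yes — every world has a successor (e.g. w1 S w1).
Symmetric: no — w1 S w2 but not w2 S w1.
Only symmetric fails.

symmetric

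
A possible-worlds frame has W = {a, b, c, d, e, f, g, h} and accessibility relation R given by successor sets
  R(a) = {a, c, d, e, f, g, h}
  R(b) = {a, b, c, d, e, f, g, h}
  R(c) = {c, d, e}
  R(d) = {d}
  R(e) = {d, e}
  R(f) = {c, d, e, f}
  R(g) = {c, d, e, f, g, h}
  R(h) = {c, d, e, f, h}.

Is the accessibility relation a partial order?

Yes

Reflexive: yes — every world is R-related to itself.
Transitive: yes — every two-step R-path is closed by a direct edge.
Antisymmetric: yes — no distinct pair is related both ways.
So R is a partial order.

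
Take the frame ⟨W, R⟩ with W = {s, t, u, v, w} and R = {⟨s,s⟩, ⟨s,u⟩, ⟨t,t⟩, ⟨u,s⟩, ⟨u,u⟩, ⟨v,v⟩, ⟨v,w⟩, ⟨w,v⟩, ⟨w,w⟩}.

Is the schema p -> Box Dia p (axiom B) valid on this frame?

Yes

Axiom B corresponds to the accessibility relation being symmetric.
Symmetric: yes — every pair in R has its reverse in R.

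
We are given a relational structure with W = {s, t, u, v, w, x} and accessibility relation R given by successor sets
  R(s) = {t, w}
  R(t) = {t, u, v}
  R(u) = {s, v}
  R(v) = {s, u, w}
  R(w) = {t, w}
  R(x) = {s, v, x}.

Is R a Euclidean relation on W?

Euclidean: no — s R t and s R w, but not t R w.

No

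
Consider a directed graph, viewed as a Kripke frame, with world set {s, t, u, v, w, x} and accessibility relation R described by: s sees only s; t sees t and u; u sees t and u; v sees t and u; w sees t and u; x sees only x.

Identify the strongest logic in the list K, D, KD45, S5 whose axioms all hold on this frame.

Serial (axiom D): yes — every world has a successor (e.g. s R s).
Euclidean (axiom 5): yes — any two successors of a common world are R-related.
Transitive (axiom 4): yes — every two-step R-path is closed by a direct edge.
Reflexive (axiom T): no — v is not related to itself.
So F validates K, D, KD45; S5 would additionally require R to be reflexive. The strongest is KD45.

KD45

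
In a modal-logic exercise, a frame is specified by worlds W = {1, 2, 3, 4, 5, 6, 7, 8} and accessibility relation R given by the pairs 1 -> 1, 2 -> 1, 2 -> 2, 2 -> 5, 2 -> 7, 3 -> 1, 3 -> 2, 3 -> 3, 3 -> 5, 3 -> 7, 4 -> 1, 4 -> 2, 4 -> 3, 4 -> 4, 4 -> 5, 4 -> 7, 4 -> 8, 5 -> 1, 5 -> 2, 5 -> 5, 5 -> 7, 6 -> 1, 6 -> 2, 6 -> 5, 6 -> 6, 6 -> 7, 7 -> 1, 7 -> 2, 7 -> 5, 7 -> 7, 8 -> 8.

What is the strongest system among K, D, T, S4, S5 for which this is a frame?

S4

Serial (axiom D): yes — every world has a successor (e.g. 1 R 1).
Reflexive (axiom T): yes — every world is R-related to itself.
Transitive (axiom 4): yes — every two-step R-path is closed by a direct edge.
Euclidean (axiom 5): no — 2 R 1 and 2 R 5, but not 1 R 5.
So F validates K, D, T, S4; S5 would additionally require R to be Euclidean. The strongest is S4.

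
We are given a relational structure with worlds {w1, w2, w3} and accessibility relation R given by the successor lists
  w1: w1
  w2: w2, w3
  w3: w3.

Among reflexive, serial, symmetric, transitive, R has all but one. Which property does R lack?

symmetric

Reflexive: yes — every world is R-related to itself.
Serial: yes — every world has a successor (e.g. w1 R w1).
Symmetric: no — w2 R w3 but not w3 R w2.
Transitive: yes — every two-step R-path is closed by a direct edge.
Only symmetric fails.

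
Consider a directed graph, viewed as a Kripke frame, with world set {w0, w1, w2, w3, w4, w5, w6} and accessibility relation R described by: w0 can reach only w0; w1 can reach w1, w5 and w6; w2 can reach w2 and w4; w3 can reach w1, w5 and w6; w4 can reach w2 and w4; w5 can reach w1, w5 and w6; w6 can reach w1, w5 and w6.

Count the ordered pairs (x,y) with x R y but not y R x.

Enumerating: (w3,w1), (w3,w5), (w3,w6).

3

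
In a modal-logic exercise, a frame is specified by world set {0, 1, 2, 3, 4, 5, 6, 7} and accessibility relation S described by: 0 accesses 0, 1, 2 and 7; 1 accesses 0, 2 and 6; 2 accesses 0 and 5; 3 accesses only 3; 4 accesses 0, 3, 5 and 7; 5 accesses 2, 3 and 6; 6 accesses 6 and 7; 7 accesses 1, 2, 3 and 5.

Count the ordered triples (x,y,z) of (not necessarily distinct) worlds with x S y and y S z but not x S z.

31

Enumerating: (0,1,6), (0,2,5), (0,7,3), (0,7,5), (1,0,1), (1,0,7), (1,2,5), (1,6,7), (2,0,1), (2,0,2), (2,0,7), (2,5,2), … and 19 more.
Total: 31.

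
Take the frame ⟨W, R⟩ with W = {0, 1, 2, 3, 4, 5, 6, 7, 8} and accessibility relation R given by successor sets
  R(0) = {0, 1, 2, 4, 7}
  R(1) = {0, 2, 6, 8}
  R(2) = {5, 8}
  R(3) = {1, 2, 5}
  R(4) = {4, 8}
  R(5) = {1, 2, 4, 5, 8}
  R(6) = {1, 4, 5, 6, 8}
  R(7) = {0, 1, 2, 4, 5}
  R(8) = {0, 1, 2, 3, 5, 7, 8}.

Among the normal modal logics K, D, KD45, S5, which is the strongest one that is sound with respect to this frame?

Serial (axiom D): yes — every world has a successor (e.g. 0 R 0).
Euclidean (axiom 5): no — 0 R 1 and 0 R 4, but not 1 R 4.
Transitive (axiom 4): no — 0 R 1 and 1 R 6, but not 0 R 6.
Reflexive (axiom T): no — 1 is not related to itself.
So F validates K, D; KD45 would additionally require R to be Euclidean and transitive. The strongest is D.

D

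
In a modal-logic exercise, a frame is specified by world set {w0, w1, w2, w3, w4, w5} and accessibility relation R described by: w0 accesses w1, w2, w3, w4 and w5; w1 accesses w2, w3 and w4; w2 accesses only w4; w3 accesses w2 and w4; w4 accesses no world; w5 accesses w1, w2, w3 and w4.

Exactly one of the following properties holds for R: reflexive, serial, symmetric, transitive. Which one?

Reflexive: no — w0 is not related to itself.
Serial: no — w4 has no R-successor.
Symmetric: no — w0 R w1 but not w1 R w0.
Transitive: yes — every two-step R-path is closed by a direct edge.
Only transitive holds.

transitive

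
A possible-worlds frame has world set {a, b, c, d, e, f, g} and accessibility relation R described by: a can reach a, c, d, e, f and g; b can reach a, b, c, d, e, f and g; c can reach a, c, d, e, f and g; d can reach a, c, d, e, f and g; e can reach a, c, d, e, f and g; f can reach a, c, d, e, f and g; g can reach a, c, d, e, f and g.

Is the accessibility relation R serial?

Serial: yes — every world has a successor (e.g. a R a).

Yes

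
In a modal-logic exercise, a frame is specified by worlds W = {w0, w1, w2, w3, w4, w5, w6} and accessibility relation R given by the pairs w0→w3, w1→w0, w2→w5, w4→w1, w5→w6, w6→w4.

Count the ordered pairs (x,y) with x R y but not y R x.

6

Enumerating: (w0,w3), (w1,w0), (w2,w5), (w4,w1), (w5,w6), (w6,w4).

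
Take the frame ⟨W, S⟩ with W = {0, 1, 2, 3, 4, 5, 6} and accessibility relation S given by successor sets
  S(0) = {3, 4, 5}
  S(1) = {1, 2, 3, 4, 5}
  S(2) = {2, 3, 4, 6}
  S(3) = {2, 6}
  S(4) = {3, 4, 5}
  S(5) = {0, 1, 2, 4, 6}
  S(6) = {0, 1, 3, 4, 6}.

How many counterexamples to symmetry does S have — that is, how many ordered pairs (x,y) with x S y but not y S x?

Enumerating: (0,3), (0,4), (1,2), (1,3), (1,4), (2,4), (2,6), (4,3), (5,2), (5,6), (6,0), (6,1), (6,4).

13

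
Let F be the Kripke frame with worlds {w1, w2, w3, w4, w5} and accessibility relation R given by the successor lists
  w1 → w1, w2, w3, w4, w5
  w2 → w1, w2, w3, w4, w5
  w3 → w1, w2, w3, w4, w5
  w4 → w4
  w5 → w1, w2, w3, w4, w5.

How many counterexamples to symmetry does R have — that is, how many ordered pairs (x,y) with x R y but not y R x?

4

Enumerating: (w1,w4), (w2,w4), (w3,w4), (w5,w4).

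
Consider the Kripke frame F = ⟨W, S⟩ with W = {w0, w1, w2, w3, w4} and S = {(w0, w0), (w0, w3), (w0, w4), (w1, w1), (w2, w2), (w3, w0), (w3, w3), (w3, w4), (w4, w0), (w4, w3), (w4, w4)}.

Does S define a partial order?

No

Reflexive: yes — every world is S-related to itself.
Transitive: yes — every two-step S-path is closed by a direct edge.
Antisymmetric: no — w0 S w3 and w3 S w0 with w0 ≠ w3.
So S is not a partial order.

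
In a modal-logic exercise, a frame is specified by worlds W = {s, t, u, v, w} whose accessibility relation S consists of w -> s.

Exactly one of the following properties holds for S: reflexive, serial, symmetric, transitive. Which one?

transitive

Reflexive: no — s is not related to itself.
Serial: no — s has no S-successor.
Symmetric: no — w S s but not s S w.
Transitive: yes — every two-step S-path is closed by a direct edge.
Only transitive holds.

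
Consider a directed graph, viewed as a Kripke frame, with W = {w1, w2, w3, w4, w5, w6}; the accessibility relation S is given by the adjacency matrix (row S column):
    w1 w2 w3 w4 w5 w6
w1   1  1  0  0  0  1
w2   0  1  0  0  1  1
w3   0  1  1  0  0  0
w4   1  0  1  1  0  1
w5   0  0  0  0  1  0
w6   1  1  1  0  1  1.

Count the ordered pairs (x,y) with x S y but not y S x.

Enumerating: (w1,w2), (w2,w5), (w3,w2), (w4,w1), (w4,w3), (w4,w6), (w6,w3), (w6,w5).

8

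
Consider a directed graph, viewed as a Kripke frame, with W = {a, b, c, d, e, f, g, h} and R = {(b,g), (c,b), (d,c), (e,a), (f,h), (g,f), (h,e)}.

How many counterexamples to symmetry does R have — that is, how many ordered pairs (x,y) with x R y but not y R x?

7

Enumerating: (b,g), (c,b), (d,c), (e,a), (f,h), (g,f), (h,e).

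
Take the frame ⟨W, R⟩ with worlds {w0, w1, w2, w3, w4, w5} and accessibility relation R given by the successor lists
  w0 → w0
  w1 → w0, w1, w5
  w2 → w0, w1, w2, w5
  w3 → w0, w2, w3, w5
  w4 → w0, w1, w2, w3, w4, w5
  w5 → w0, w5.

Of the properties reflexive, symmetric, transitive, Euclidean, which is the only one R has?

Reflexive: yes — every world is R-related to itself.
Symmetric: no — w1 R w0 but not w0 R w1.
Transitive: no — w3 R w2 and w2 R w1, but not w3 R w1.
Euclidean: no — w1 R w0 and w1 R w5, but not w0 R w5.
Only reflexive holds.

reflexive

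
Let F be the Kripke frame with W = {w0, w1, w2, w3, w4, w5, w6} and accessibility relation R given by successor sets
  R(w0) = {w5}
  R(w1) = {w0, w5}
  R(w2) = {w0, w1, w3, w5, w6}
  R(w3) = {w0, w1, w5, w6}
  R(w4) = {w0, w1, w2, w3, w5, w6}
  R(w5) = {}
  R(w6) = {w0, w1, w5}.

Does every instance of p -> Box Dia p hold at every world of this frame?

No

By correspondence theory, B is valid on a frame iff R is symmetric.
Symmetric: no — w0 R w5 but not w5 R w0.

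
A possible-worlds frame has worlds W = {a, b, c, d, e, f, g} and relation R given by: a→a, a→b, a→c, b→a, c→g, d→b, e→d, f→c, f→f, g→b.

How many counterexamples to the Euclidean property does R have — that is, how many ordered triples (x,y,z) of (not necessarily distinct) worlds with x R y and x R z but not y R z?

11

Enumerating: (a,b,b), (a,b,c), (a,c,a), (a,c,b), (a,c,c), (c,g,g), (d,b,b), (e,d,d), (f,c,c), (f,c,f), (g,b,b).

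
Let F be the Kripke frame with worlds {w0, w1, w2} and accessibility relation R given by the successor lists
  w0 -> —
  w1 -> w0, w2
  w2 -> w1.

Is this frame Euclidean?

No

Euclidean: no — w1 R w0 and w1 R w2, but not w0 R w2.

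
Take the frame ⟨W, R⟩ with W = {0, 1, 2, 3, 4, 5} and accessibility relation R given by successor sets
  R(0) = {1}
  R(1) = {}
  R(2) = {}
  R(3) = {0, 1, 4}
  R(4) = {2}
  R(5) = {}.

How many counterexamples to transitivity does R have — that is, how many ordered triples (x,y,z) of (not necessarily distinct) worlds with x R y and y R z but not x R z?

1

Enumerating: (3,4,2).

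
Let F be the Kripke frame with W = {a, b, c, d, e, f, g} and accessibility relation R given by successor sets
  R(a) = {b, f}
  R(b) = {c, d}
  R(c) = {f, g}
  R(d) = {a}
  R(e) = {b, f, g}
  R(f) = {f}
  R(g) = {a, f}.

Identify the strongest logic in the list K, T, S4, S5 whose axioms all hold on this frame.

K

Reflexive (axiom T): no — a is not related to itself.
Transitive (axiom 4): no — a R b and b R c, but not a R c.
Euclidean (axiom 5): no — a R b and a R f, but not b R f.
So F validates K; T would additionally require R to be reflexive. The strongest is K.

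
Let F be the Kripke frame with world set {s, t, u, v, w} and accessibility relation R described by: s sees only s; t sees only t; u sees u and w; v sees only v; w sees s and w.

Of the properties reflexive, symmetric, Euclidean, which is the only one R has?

Reflexive: yes — every world is R-related to itself.
Symmetric: no — u R w but not w R u.
Euclidean: no — u R w and u R u, but not w R u.
Only reflexive holds.

reflexive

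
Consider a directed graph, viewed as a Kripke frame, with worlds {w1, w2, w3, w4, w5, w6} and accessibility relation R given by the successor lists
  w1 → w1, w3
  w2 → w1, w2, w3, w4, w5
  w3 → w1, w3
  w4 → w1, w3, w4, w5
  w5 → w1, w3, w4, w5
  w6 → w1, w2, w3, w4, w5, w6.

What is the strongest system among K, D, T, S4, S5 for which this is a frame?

S4

Serial (axiom D): yes — every world has a successor (e.g. w1 R w1).
Reflexive (axiom T): yes — every world is R-related to itself.
Transitive (axiom 4): yes — every two-step R-path is closed by a direct edge.
Euclidean (axiom 5): no — w2 R w1 and w2 R w4, but not w1 R w4.
So F validates K, D, T, S4; S5 would additionally require R to be Euclidean. The strongest is S4.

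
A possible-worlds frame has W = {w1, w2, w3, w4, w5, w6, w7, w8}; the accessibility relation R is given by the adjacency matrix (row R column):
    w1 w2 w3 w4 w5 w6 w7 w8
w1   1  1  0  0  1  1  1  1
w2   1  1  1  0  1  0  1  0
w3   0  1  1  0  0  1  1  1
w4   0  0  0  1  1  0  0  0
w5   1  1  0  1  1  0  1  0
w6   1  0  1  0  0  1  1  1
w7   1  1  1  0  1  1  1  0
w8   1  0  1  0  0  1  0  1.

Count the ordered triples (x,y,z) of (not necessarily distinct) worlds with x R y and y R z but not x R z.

40

Enumerating: (w1,w2,w3), (w1,w5,w4), (w1,w6,w3), (w1,w7,w3), (w1,w8,w3), (w2,w1,w6), (w2,w1,w8), (w2,w3,w6), (w2,w3,w8), (w2,w5,w4), (w2,w7,w6), (w3,w2,w1), … and 28 more.
Total: 40.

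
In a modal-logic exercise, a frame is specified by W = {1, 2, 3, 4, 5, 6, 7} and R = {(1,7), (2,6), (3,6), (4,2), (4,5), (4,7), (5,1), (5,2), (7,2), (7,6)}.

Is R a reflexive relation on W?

Reflexive: no — 1 is not related to itself.

No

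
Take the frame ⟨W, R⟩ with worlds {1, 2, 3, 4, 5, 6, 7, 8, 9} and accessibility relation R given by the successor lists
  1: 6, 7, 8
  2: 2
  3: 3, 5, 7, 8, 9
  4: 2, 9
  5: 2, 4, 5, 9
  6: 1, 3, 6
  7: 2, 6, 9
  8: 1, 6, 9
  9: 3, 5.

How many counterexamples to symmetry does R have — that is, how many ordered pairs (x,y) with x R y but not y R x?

14

Enumerating: (1,7), (3,5), (3,7), (3,8), (4,2), (4,9), (5,2), (5,4), (6,3), (7,2), (7,6), (7,9), (8,6), (8,9).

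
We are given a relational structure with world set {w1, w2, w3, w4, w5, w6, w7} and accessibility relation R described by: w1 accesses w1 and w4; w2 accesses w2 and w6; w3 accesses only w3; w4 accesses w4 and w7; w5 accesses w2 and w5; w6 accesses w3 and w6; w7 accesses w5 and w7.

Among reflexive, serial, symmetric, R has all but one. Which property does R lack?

symmetric

Reflexive: yes — every world is R-related to itself.
Serial: yes — every world has a successor (e.g. w1 R w1).
Symmetric: no — w1 R w4 but not w4 R w1.
Only symmetric fails.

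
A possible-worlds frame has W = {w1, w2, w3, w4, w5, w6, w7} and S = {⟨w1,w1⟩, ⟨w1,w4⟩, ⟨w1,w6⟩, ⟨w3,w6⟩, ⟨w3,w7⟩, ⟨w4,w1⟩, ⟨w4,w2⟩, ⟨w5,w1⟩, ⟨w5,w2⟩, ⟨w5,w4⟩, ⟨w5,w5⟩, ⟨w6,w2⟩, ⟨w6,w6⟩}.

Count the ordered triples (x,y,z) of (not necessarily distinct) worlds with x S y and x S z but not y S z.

20

Enumerating: (w1,w4,w4), (w1,w4,w6), (w1,w6,w1), (w1,w6,w4), (w3,w6,w7), (w3,w7,w6), (w3,w7,w7), (w4,w1,w2), (w4,w2,w1), (w4,w2,w2), (w5,w1,w2), (w5,w1,w5), … and 8 more.
Total: 20.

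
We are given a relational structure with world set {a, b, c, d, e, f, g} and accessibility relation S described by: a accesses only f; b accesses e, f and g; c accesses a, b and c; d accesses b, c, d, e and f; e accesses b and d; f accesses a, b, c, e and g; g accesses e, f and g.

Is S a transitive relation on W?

No

Transitive: no — a S f and f S b, but not a S b.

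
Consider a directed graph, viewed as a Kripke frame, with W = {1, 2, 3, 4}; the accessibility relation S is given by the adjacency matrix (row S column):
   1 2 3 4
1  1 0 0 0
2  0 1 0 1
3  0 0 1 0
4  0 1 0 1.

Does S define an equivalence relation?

Reflexive: yes — every world is S-related to itself.
Symmetric: yes — every pair in S has its reverse in S.
Transitive: yes — every two-step S-path is closed by a direct edge.
So S is an equivalence relation.

Yes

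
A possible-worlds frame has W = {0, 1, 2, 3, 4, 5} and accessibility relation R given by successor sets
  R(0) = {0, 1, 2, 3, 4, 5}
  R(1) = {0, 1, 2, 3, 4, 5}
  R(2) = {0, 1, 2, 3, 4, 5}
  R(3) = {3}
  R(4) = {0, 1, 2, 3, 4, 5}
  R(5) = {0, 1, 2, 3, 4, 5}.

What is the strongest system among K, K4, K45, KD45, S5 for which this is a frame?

Transitive (axiom 4): yes — every two-step R-path is closed by a direct edge.
Euclidean (axiom 5): no — 0 R 3 and 0 R 1, but not 3 R 1.
Serial (axiom D): yes — every world has a successor (e.g. 0 R 0).
Reflexive (axiom T): yes — every world is R-related to itself.
So F validates K, K4; K45 would additionally require R to be Euclidean. The strongest is K4.

K4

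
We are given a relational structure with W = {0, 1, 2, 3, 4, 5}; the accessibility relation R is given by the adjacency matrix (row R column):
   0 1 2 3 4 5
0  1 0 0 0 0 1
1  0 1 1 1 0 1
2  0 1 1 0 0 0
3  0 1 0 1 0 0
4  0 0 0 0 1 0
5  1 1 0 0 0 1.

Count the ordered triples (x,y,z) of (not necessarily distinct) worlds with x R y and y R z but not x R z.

Enumerating: (0,5,1), (1,5,0), (2,1,3), (2,1,5), (3,1,2), (3,1,5), (5,1,2), (5,1,3).

8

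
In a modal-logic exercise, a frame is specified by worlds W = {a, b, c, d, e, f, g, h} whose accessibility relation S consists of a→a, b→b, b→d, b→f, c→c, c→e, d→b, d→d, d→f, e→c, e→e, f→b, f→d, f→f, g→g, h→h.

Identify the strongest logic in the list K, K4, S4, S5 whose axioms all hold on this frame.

Transitive (axiom 4): yes — every two-step S-path is closed by a direct edge.
Reflexive (axiom T): yes — every world is S-related to itself.
Euclidean (axiom 5): yes — any two successors of a common world are S-related.
So F validates K, K4, S4, S5. The strongest is S5.

S5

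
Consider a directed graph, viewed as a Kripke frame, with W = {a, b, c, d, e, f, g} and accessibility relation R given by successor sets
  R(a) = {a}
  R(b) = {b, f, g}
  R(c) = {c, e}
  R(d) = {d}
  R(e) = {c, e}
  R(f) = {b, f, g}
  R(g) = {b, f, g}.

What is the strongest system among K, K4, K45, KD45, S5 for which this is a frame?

Transitive (axiom 4): yes — every two-step R-path is closed by a direct edge.
Euclidean (axiom 5): yes — any two successors of a common world are R-related.
Serial (axiom D): yes — every world has a successor (e.g. a R a).
Reflexive (axiom T): yes — every world is R-related to itself.
So F validates K, K4, K45, KD45, S5. The strongest is S5.

S5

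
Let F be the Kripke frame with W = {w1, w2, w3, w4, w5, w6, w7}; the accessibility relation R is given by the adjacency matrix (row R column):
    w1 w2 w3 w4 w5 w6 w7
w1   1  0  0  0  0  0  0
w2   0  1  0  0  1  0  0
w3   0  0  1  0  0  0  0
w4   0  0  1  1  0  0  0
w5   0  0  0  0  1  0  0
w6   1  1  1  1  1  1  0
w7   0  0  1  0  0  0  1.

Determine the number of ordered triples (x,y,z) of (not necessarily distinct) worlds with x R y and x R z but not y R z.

26

Enumerating: (w2,w5,w2), (w4,w3,w4), (w6,w1,w2), (w6,w1,w3), (w6,w1,w4), (w6,w1,w5), (w6,w1,w6), (w6,w2,w1), (w6,w2,w3), (w6,w2,w4), (w6,w2,w6), (w6,w3,w1), … and 14 more.
Total: 26.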